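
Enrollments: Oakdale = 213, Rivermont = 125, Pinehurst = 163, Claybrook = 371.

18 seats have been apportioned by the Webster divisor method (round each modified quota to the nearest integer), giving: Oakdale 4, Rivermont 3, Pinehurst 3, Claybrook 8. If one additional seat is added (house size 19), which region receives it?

Oakdale

Priority for the next seat is population ÷ (current seats + 0.5).
Priorities: Oakdale 47.333, Rivermont 35.714, Pinehurst 46.571, Claybrook 43.647.
Highest priority: Oakdale.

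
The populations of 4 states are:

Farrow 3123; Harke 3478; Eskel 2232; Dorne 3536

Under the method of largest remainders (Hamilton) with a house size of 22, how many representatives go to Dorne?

6

The standard divisor is 12369/22 ≈ 562.227.
Standard quotas: Farrow 5.555, Harke 6.186, Eskel 3.970, Dorne 6.289.
Lower quotas: Farrow 5, Harke 6, Eskel 3, Dorne 6 (sum 20, leaving 2 seats).
Remainders in descending order: Eskel 0.970, Farrow 0.555, Dorne 0.289, Harke 0.186.
Largest remainders: Eskel, Farrow receive the extra seats.
Dorne receives 6.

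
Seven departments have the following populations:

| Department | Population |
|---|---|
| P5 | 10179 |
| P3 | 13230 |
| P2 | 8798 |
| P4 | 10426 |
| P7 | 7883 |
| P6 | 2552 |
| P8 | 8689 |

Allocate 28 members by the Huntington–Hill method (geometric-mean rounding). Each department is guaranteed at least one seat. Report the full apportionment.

P5: 5, P3: 6, P2: 4, P4: 5, P7: 3, P6: 1, P8: 4

With divisor 2276: modified quotas P5 4.472, P3 5.813, P2 3.866, P4 4.581, P7 3.464, P6 1.121, P8 3.818.
Geometric-mean thresholds: P5 √(4·5)=4.472, P3 √(5·6)=5.477, P2 √(3·4)=3.464, P4 √(4·5)=4.472, P7 √(3·4)=3.464, P6 √(1·2)=1.414, P8 √(3·4)=3.464.
Each quota rounded against its threshold gives P5 5, P3 6, P2 4, P4 5, P7 3, P6 1, P8 4 (total 28).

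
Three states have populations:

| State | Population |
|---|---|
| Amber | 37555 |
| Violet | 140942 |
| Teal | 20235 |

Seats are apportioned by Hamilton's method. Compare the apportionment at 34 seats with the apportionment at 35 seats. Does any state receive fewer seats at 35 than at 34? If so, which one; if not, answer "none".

At 34 seats: Amber 6, Violet 24, Teal 4.
At 35 seats: Amber 7, Violet 25, Teal 3.
Teal drops from 4 to 3.

Teal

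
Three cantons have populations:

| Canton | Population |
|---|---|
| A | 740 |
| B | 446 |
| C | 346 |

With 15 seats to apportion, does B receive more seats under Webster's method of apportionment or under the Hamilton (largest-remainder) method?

Webster: A 7, B 5, C 3.
Hamilton: A 7, B 4, C 4.
B gets 5 under Webster and 4 under Hamilton.

Webster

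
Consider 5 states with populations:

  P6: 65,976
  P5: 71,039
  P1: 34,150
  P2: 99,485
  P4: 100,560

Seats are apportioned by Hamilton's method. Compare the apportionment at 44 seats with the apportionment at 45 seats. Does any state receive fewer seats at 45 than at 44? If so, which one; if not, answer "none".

none

At 44 seats: P6 8, P5 8, P1 4, P2 12, P4 12.
At 45 seats: P6 8, P5 9, P1 4, P2 12, P4 12.
No state's allocation decreased.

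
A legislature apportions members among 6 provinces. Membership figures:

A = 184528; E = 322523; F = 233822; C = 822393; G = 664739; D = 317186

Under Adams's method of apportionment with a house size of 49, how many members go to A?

4

Standard divisor 2545191/49 ≈ 51942.673; standard quotas: A 3.553, E 6.209, F 4.502, C 15.833, G 12.798, D 6.106.
Rounding up gives 4, 7, 5, 16, 13, 7 = 52 seats, so the divisor must be adjusted.
With modified divisor 55100: modified quotas A 3.349, E 5.853, F 4.244, C 14.925, G 12.064, D 5.757.
Rounding up: A 4, E 6, F 5, C 15, G 13, D 6 (total 49).
A receives 4.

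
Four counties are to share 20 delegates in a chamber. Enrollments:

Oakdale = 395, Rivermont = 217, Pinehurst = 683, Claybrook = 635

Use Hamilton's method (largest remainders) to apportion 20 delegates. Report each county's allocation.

The standard divisor is 1930/20 ≈ 96.5.
Standard quotas: Oakdale 4.093, Rivermont 2.249, Pinehurst 7.078, Claybrook 6.580.
Lower quotas: Oakdale 4, Rivermont 2, Pinehurst 7, Claybrook 6 (sum 19, leaving 1 seat).
Remainders in descending order: Claybrook 0.580, Rivermont 0.249, Oakdale 0.093, Pinehurst 0.078.
Largest remainder: Claybrook receives the extra seat.

Oakdale=4, Rivermont=2, Pinehurst=7, Claybrook=7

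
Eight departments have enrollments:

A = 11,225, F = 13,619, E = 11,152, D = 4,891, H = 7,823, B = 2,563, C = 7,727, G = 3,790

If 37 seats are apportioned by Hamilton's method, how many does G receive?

2

The standard divisor is 62790/37 ≈ 1697.027.
Standard quotas: A 6.6145, F 8.0252, E 6.5715, D 2.8821, H 4.6098, B 1.5103, C 4.5533, G 2.2333.
Lower quotas: A 6, F 8, E 6, D 2, H 4, B 1, C 4, G 2 (sum 33, leaving 4 seats).
Remainders in descending order: D 0.8821, A 0.6145, H 0.6098, E 0.5715, C 0.5533, B 0.5103, G 0.2333, F 0.0252.
Largest remainders: D, A, H, E receive the extra seats.
G receives 2.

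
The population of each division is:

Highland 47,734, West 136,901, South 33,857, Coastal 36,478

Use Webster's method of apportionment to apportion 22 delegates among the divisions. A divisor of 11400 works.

Highland: 4, West: 12, South: 3, Coastal: 3

With modified divisor 11400: modified quotas Highland 4.187, West 12.009, South 2.970, Coastal 3.200.
Rounding to the nearest integer: Highland 4, West 12, South 3, Coastal 3 (total 22).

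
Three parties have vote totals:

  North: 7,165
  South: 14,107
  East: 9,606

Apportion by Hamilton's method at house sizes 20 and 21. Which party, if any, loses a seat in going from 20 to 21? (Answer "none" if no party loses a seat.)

none

At 20 seats: North 5, South 9, East 6.
At 21 seats: North 5, South 10, East 6.
No party's allocation decreased.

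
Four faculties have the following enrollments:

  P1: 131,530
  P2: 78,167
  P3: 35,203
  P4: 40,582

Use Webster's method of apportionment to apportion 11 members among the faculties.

P1 5, P2 3, P3 1, P4 2

Standard divisor 285482/11 ≈ 25952.909; standard quotas: P1 5.068, P2 3.012, P3 1.356, P4 1.564.
Rounding to the nearest integer gives P1 5, P2 3, P3 1, P4 2 — total 11, matching the house size, so no adjustment is needed.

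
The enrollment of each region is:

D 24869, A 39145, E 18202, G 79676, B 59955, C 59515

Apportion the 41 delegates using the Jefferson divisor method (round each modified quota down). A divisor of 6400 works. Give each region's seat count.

With modified divisor 6400: modified quotas D 3.886, A 6.116, E 2.844, G 12.449, B 9.368, C 9.299.
Rounding down: D 3, A 6, E 2, G 12, B 9, C 9 (total 41).

D=3, A=6, E=2, G=12, B=9, C=9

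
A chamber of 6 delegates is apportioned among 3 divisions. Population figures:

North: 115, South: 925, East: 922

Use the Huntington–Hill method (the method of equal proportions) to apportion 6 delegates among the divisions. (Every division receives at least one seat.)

North=1, South=3, East=2

With divisor 377: modified quotas North 0.305, South 2.454, East 2.446.
Geometric-mean thresholds: North (min 1), South √(2·3)=2.449, East √(2·3)=2.449.
Each quota rounded against its threshold gives North 1, South 3, East 2 (total 6).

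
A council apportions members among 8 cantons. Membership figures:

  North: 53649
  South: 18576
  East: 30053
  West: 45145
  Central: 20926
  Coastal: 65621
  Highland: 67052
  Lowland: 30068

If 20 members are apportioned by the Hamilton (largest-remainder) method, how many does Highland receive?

Standard divisor: 331090 ÷ 20 ≈ 16554.5.
Standard quotas: North 3.2408, South 1.1221, East 1.8154, West 2.7271, Central 1.2641, Coastal 3.9639, Highland 4.0504, Lowland 1.8163.
Lower quotas: North 3, South 1, East 1, West 2, Central 1, Coastal 3, Highland 4, Lowland 1 (sum 16, leaving 4 seats).
Remainders in descending order: Coastal 0.9639, Lowland 0.8163, East 0.8154, West 0.7271, Central 0.2641, North 0.2408, South 0.1221, Highland 0.0504.
Largest remainders: Coastal, Lowland, East, West receive the extra seats.
Highland receives 4.

4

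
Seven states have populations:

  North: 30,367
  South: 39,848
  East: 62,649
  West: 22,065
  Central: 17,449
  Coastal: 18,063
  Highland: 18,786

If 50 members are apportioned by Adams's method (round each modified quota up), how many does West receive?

5

Standard divisor 209227/50 ≈ 4184.54; standard quotas: North 7.257, South 9.523, East 14.972, West 5.273, Central 4.170, Coastal 4.317, Highland 4.489.
Rounding up gives 8, 10, 15, 6, 5, 5, 5 = 54 seats, so the divisor must be adjusted.
With modified divisor 4450: modified quotas North 6.824, South 8.955, East 14.078, West 4.958, Central 3.921, Coastal 4.059, Highland 4.222.
Rounding up: North 7, South 9, East 15, West 5, Central 4, Coastal 5, Highland 5 (total 50).
West receives 5.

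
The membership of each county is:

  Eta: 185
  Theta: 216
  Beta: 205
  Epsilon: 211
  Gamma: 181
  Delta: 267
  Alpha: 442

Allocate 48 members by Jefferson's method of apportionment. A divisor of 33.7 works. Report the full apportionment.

With modified divisor 33.7: modified quotas Eta 5.490, Theta 6.409, Beta 6.083, Epsilon 6.261, Gamma 5.371, Delta 7.923, Alpha 13.116.
Rounding down: Eta 5, Theta 6, Beta 6, Epsilon 6, Gamma 5, Delta 7, Alpha 13 (total 48).

Eta=5; Theta=6; Beta=6; Epsilon=6; Gamma=5; Delta=7; Alpha=13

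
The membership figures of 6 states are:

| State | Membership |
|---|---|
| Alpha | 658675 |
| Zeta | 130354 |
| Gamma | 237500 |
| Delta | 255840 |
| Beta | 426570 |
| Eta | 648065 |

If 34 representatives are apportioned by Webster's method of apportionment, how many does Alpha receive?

Standard divisor 2357004/34 ≈ 69323.647; standard quotas: Alpha 9.501, Zeta 1.880, Gamma 3.426, Delta 3.691, Beta 6.153, Eta 9.348.
Rounding to the nearest integer gives Alpha 10, Zeta 2, Gamma 3, Delta 4, Beta 6, Eta 9 — total 34, matching the house size, so no adjustment is needed.
Alpha receives 10.

10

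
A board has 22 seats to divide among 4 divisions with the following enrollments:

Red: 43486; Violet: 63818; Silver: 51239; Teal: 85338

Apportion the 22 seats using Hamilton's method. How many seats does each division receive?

The standard divisor is 243881/22 ≈ 11085.5.
Standard quotas: Red 3.9228, Violet 5.7569, Silver 4.6222, Teal 7.6982.
Lower quotas: Red 3, Violet 5, Silver 4, Teal 7 (sum 19, leaving 3 seats).
Remainders in descending order: Red 0.9228, Violet 0.7569, Teal 0.6982, Silver 0.6222.
The surplus seats go to Red, Violet, Teal.

Red=4, Violet=6, Silver=4, Teal=8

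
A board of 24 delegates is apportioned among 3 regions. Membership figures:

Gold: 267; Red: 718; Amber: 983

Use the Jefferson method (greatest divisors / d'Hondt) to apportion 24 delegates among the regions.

Standard divisor 1968/24 ≈ 82; standard quotas: Gold 3.256, Red 8.756, Amber 11.988.
Rounding down gives 3, 8, 11 = 22 seats, so the divisor must be adjusted.
With modified divisor 78: modified quotas Gold 3.423, Red 9.205, Amber 12.603.
Rounding down: Gold 3, Red 9, Amber 12 (total 24).

Gold: 3, Red: 9, Amber: 12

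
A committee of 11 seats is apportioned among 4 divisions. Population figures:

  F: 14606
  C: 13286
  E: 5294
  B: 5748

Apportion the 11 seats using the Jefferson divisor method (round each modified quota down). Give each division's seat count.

F: 5, C: 4, E: 1, B: 1

Standard divisor 38934/11 ≈ 3539.455; standard quotas: F 4.127, C 3.754, E 1.496, B 1.624.
Rounding down gives 4, 3, 1, 1 = 9 seats, so the divisor must be adjusted.
With modified divisor 2907.04: modified quotas F 5.024, C 4.570, E 1.821, B 1.977.
Rounding down: F 5, C 4, E 1, B 1 (total 11).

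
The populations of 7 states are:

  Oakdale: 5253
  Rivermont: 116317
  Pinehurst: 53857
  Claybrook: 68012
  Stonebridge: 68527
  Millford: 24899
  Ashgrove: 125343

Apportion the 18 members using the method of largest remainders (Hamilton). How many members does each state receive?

Oakdale 0; Rivermont 4; Pinehurst 2; Claybrook 3; Stonebridge 3; Millford 1; Ashgrove 5

Standard divisor: 462208 ÷ 18 ≈ 25678.222.
Standard quotas: Oakdale 0.2046, Rivermont 4.5298, Pinehurst 2.0974, Claybrook 2.6486, Stonebridge 2.6687, Millford 0.9697, Ashgrove 4.8813.
Lower quotas: Oakdale 0, Rivermont 4, Pinehurst 2, Claybrook 2, Stonebridge 2, Millford 0, Ashgrove 4 (sum 14, leaving 4 seats).
Remainders in descending order: Millford 0.9697, Ashgrove 0.8813, Stonebridge 0.6687, Claybrook 0.6486, Rivermont 0.5298, Oakdale 0.2046, Pinehurst 0.0974.
The surplus seats go to Millford, Ashgrove, Stonebridge, Claybrook.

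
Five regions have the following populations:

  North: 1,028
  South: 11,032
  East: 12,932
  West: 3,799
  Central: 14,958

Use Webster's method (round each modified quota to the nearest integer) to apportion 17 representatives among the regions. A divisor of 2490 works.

With modified divisor 2490: modified quotas North 0.413, South 4.431, East 5.194, West 1.526, Central 6.007.
Rounding to the nearest integer: North 0, South 4, East 5, West 2, Central 6 (total 17).

North=0, South=4, East=5, West=2, Central=6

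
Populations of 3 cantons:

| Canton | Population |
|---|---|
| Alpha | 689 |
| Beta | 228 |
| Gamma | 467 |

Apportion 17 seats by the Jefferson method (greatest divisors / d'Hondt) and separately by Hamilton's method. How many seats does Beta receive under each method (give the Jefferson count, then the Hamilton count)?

Jefferson: Alpha 9, Beta 2, Gamma 6.
Hamilton: Alpha 8, Beta 3, Gamma 6.
Beta gets 2 under Jefferson and 3 under Hamilton.

2 and 3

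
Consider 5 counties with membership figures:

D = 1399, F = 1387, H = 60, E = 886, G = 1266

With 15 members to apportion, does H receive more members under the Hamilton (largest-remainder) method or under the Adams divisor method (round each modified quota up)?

Hamilton: D 4, F 4, H 0, E 3, G 4.
Adams: D 4, F 4, H 1, E 3, G 3.
H gets 0 under Hamilton and 1 under Adams.

Adams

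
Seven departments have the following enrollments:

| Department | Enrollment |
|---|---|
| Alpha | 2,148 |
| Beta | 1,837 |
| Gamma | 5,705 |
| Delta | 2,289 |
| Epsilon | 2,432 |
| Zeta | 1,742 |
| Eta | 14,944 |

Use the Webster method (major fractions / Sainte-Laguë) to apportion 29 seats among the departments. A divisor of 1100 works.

With modified divisor 1100: modified quotas Alpha 1.953, Beta 1.670, Gamma 5.186, Delta 2.081, Epsilon 2.211, Zeta 1.584, Eta 13.585.
Rounding to the nearest integer: Alpha 2, Beta 2, Gamma 5, Delta 2, Epsilon 2, Zeta 2, Eta 14 (total 29).

Alpha 2, Beta 2, Gamma 5, Delta 2, Epsilon 2, Zeta 2, Eta 14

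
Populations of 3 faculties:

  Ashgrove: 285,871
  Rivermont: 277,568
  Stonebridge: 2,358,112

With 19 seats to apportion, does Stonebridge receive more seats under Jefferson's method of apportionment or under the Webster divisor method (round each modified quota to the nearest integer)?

Jefferson: Ashgrove 2, Rivermont 1, Stonebridge 16.
Webster: Ashgrove 2, Rivermont 2, Stonebridge 15.
Stonebridge gets 16 under Jefferson and 15 under Webster.

Jefferson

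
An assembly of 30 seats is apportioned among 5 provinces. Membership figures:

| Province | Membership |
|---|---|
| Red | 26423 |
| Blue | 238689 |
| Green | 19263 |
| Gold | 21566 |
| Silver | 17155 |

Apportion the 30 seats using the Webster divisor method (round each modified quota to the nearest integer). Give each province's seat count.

Red=2, Blue=22, Green=2, Gold=2, Silver=2

Standard divisor 323096/30 ≈ 10769.867; standard quotas: Red 2.453, Blue 22.163, Green 1.789, Gold 2.002, Silver 1.593.
Rounding to the nearest integer gives Red 2, Blue 22, Green 2, Gold 2, Silver 2 — total 30, matching the house size, so no adjustment is needed.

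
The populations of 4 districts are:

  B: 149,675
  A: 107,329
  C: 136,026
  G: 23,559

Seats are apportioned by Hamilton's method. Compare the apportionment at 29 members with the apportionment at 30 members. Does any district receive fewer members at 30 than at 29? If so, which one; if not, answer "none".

At 29 seats: B 10, A 8, C 9, G 2.
At 30 seats: B 11, A 8, C 10, G 1.
G drops from 2 to 1.

G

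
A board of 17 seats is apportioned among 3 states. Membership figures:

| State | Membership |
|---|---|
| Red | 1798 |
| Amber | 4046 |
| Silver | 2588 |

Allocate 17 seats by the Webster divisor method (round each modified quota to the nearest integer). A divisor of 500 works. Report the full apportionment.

With modified divisor 500: modified quotas Red 3.596, Amber 8.092, Silver 5.176.
Rounding to the nearest integer: Red 4, Amber 8, Silver 5 (total 17).

Red: 4, Amber: 8, Silver: 5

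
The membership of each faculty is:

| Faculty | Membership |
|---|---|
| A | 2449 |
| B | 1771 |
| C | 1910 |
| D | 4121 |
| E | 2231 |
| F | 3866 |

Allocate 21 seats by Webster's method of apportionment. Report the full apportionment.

A: 3, B: 2, C: 3, D: 5, E: 3, F: 5

Standard divisor 16348/21 ≈ 778.476; standard quotas: A 3.146, B 2.275, C 2.454, D 5.294, E 2.866, F 4.966.
Rounding to the nearest integer gives 3, 2, 2, 5, 3, 5 = 20 seats, so the divisor must be adjusted.
With modified divisor 757: modified quotas A 3.235, B 2.339, C 2.523, D 5.444, E 2.947, F 5.107.
Rounding to the nearest integer: A 3, B 2, C 3, D 5, E 3, F 5 (total 21).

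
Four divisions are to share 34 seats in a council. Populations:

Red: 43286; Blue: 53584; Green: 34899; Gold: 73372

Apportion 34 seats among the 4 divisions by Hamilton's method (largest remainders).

Red 7, Blue 9, Green 6, Gold 12

Total 205141; standard divisor 205141/34 ≈ 6033.559.
Standard quotas: Red 7.1742, Blue 8.8810, Green 5.7841, Gold 12.1607.
Lower quotas: Red 7, Blue 8, Green 5, Gold 12 (sum 32, leaving 2 seats).
Remainders in descending order: Blue 0.8810, Green 0.7841, Red 0.1742, Gold 0.1607.
The surplus seats go to Blue, Green.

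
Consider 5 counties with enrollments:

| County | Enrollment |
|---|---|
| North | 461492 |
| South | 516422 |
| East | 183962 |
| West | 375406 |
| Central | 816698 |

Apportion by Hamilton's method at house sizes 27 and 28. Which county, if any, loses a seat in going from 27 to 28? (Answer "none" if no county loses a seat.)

At 27 seats: North 5, South 6, East 2, West 4, Central 10.
At 28 seats: North 6, South 6, East 2, West 4, Central 10.
No county's allocation decreased.

none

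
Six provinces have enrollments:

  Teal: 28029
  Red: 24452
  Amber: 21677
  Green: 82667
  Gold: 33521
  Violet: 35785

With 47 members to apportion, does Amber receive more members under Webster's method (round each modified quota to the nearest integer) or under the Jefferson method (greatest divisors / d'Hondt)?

Webster: Teal 6, Red 5, Amber 5, Green 17, Gold 7, Violet 7.
Jefferson: Teal 6, Red 5, Amber 4, Green 18, Gold 7, Violet 7.
Amber gets 5 under Webster and 4 under Jefferson.

Webster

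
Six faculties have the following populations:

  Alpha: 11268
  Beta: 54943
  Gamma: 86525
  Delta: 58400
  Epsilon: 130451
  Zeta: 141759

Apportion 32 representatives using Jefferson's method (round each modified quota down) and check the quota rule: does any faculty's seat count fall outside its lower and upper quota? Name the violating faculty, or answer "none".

none

Standard quotas: Alpha 0.746, Beta 3.638, Gamma 5.728, Delta 3.866, Epsilon 8.637, Zeta 9.385.
Jefferson allocation: Alpha 0, Beta 3, Gamma 6, Delta 4, Epsilon 9, Zeta 10.
Every allocation lies between the lower and upper quota.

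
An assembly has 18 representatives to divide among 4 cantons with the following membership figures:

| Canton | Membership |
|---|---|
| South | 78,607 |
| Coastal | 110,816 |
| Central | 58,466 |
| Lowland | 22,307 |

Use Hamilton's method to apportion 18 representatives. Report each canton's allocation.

The standard divisor is 270196/18 ≈ 15010.889.
Standard quotas: South 5.2367, Coastal 7.3824, Central 3.8949, Lowland 1.4861.
Lower quotas: South 5, Coastal 7, Central 3, Lowland 1 (sum 16, leaving 2 seats).
Remainders in descending order: Central 0.8949, Lowland 0.4861, Coastal 0.3824, South 0.2367.
Largest remainders: Central, Lowland receive the extra seats.

South 5; Coastal 7; Central 4; Lowland 2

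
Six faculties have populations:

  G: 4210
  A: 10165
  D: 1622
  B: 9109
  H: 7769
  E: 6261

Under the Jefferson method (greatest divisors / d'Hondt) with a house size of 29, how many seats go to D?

Standard divisor 39136/29 ≈ 1349.517; standard quotas: G 3.120, A 7.532, D 1.202, B 6.750, H 5.757, E 4.639.
Rounding down gives 3, 7, 1, 6, 5, 4 = 26 seats, so the divisor must be adjusted.
With modified divisor 1260: modified quotas G 3.341, A 8.067, D 1.287, B 7.229, H 6.166, E 4.969.
Rounding down: G 3, A 8, D 1, B 7, H 6, E 4 (total 29).
D receives 1.

1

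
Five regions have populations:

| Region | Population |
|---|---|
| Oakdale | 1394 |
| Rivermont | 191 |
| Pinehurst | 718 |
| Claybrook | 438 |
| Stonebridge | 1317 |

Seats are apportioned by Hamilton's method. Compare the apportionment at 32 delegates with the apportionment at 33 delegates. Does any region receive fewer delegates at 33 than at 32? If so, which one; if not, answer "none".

At 32 seats: Oakdale 11, Rivermont 2, Pinehurst 6, Claybrook 3, Stonebridge 10.
At 33 seats: Oakdale 11, Rivermont 1, Pinehurst 6, Claybrook 4, Stonebridge 11.
Rivermont drops from 2 to 1.

Rivermont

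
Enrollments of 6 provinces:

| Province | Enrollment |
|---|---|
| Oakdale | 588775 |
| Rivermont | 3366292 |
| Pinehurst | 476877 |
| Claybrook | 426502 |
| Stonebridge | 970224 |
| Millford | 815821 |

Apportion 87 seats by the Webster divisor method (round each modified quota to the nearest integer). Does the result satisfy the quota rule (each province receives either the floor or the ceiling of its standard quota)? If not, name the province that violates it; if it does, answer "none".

Standard quotas: Oakdale 7.709, Rivermont 44.077, Pinehurst 6.244, Claybrook 5.584, Stonebridge 12.704, Millford 10.682.
Webster allocation: Oakdale 8, Rivermont 43, Pinehurst 6, Claybrook 6, Stonebridge 13, Millford 11.
Rivermont has quota 44.077 (lower 44, upper 45) but receives 43 — outside the quota interval.

Rivermont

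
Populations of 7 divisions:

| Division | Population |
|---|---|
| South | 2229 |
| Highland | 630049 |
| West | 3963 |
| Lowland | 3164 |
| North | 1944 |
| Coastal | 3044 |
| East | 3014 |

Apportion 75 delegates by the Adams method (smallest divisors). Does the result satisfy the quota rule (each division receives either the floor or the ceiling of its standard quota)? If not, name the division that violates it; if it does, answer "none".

Highland

Standard quotas: South 0.258, Highland 72.989, West 0.459, Lowland 0.367, North 0.225, Coastal 0.353, East 0.349.
Adams allocation: South 1, Highland 69, West 1, Lowland 1, North 1, Coastal 1, East 1.
Highland has quota 72.989 (lower 72, upper 73) but receives 69 — outside the quota interval.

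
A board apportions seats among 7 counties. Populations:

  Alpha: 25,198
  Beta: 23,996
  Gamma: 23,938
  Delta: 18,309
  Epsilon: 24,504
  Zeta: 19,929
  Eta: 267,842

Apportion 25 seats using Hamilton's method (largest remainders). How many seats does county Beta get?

1

The standard divisor is 403716/25 ≈ 16148.64.
Standard quotas: Alpha 1.5604, Beta 1.4859, Gamma 1.4824, Delta 1.1338, Epsilon 1.5174, Zeta 1.2341, Eta 16.5860.
Lower quotas: Alpha 1, Beta 1, Gamma 1, Delta 1, Epsilon 1, Zeta 1, Eta 16 (sum 22, leaving 3 seats).
Remainders in descending order: Eta 0.5860, Alpha 0.5604, Epsilon 0.5174, Beta 0.4859, Gamma 0.4824, Zeta 0.2341, Delta 0.1338.
The surplus seats go to Eta, Alpha, Epsilon.
Beta receives 1.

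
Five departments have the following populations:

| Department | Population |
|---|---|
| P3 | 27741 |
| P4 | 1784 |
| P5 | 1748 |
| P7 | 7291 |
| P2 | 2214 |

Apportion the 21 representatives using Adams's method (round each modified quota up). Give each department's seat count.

P3=13; P4=1; P5=1; P7=4; P2=2

Standard divisor 40778/21 ≈ 1941.81; standard quotas: P3 14.286, P4 0.919, P5 0.900, P7 3.755, P2 1.140.
Rounding up gives 15, 1, 1, 4, 2 = 23 seats, so the divisor must be adjusted.
With modified divisor 2170: modified quotas P3 12.784, P4 0.822, P5 0.806, P7 3.360, P2 1.020.
Rounding up: P3 13, P4 1, P5 1, P7 4, P2 2 (total 21).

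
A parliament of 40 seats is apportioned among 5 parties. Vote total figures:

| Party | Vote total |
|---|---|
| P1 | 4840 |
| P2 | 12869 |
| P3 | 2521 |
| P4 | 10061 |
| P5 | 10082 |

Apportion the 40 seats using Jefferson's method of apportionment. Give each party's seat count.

P1=5; P2=13; P3=2; P4=10; P5=10

Standard divisor 40373/40 ≈ 1009.325; standard quotas: P1 4.795, P2 12.750, P3 2.498, P4 9.968, P5 9.989.
Rounding down gives 4, 12, 2, 9, 9 = 36 seats, so the divisor must be adjusted.
With modified divisor 940: modified quotas P1 5.149, P2 13.690, P3 2.682, P4 10.703, P5 10.726.
Rounding down: P1 5, P2 13, P3 2, P4 10, P5 10 (total 40).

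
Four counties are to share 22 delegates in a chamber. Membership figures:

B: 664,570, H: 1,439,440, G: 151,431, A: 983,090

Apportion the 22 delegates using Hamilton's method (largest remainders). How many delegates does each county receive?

Standard divisor: 3238531 ÷ 22 ≈ 147205.955.
Standard quotas: B 4.5146, H 9.7784, G 1.0287, A 6.6783.
Lower quotas: B 4, H 9, G 1, A 6 (sum 20, leaving 2 seats).
Remainders in descending order: H 0.7784, A 0.6783, B 0.5146, G 0.0287.
Largest remainders: H, A receive the extra seats.

B 4; H 10; G 1; A 7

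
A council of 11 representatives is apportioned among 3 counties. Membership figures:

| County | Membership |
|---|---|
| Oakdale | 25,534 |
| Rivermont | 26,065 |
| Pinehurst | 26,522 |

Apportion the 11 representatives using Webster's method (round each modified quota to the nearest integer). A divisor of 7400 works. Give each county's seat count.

Oakdale=3, Rivermont=4, Pinehurst=4

With modified divisor 7400: modified quotas Oakdale 3.451, Rivermont 3.522, Pinehurst 3.584.
Rounding to the nearest integer: Oakdale 3, Rivermont 4, Pinehurst 4 (total 11).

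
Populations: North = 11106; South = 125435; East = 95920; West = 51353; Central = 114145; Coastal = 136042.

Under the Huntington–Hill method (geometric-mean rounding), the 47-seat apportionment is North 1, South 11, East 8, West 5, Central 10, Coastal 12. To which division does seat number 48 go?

Priority for the next seat is population ÷ (√(s·(s+1))).
Priorities: North 7853.128, South 10917.715, East 11304.280, West 9375.732, Central 10883.299, Coastal 10892.077.
Highest priority: East.

East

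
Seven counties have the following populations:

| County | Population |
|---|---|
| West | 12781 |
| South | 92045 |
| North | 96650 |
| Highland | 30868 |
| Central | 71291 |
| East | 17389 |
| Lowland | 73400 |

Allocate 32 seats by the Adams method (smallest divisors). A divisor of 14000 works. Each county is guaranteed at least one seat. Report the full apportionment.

With modified divisor 14000: modified quotas West 0.913, South 6.575, North 6.904, Highland 2.205, Central 5.092, East 1.242, Lowland 5.243.
Rounding up: West 1, South 7, North 7, Highland 3, Central 6, East 2, Lowland 6 (total 32).

West 1, South 7, North 7, Highland 3, Central 6, East 2, Lowland 6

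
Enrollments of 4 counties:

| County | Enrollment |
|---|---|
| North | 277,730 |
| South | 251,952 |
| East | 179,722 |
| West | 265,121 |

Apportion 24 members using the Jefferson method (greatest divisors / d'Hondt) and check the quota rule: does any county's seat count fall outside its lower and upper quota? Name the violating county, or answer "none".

Standard quotas: North 6.840, South 6.205, East 4.426, West 6.529.
Jefferson allocation: North 7, South 6, East 4, West 7.
Every allocation lies between the lower and upper quota.

none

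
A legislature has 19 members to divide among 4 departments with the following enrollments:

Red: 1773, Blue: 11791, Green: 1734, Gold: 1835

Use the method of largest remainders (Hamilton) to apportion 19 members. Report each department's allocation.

Total 17133; standard divisor 17133/19 ≈ 901.737.
Standard quotas: Red 1.9662, Blue 13.0759, Green 1.9230, Gold 2.0350.
Lower quotas: Red 1, Blue 13, Green 1, Gold 2 (sum 17, leaving 2 seats).
Remainders in descending order: Red 0.9662, Green 0.9230, Blue 0.0759, Gold 0.0350.
Largest remainders: Red, Green receive the extra seats.

Red 2, Blue 13, Green 2, Gold 2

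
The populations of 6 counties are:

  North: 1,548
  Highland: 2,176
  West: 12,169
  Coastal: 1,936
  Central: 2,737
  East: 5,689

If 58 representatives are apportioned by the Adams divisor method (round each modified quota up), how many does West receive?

26

Standard divisor 26255/58 ≈ 452.672; standard quotas: North 3.420, Highland 4.807, West 26.883, Coastal 4.277, Central 6.046, East 12.568.
Rounding up gives 4, 5, 27, 5, 7, 13 = 61 seats, so the divisor must be adjusted.
With modified divisor 480: modified quotas North 3.225, Highland 4.533, West 25.352, Coastal 4.033, Central 5.702, East 11.852.
Rounding up: North 4, Highland 5, West 26, Coastal 5, Central 6, East 12 (total 58).
West receives 26.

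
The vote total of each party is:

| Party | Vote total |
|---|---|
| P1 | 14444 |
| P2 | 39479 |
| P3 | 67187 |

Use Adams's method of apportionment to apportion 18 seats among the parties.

P1: 2, P2: 6, P3: 10

Standard divisor 121110/18 ≈ 6728.333; standard quotas: P1 2.147, P2 5.868, P3 9.986.
Rounding up gives 3, 6, 10 = 19 seats, so the divisor must be adjusted.
With modified divisor 7300: modified quotas P1 1.979, P2 5.408, P3 9.204.
Rounding up: P1 2, P2 6, P3 10 (total 18).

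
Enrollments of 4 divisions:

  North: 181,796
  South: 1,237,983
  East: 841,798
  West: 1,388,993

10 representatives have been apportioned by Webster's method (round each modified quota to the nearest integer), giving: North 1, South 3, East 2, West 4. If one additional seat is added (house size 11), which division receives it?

Priority for the next seat is population ÷ (current seats + 0.5).
Priorities: North 121197.333, South 353709.429, East 336719.200, West 308665.111.
Highest priority: South.

South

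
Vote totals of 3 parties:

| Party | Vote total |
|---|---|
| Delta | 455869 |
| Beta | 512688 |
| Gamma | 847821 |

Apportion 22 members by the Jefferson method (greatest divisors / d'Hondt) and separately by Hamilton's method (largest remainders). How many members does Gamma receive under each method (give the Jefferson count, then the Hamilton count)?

Jefferson: Delta 5, Beta 6, Gamma 11.
Hamilton: Delta 6, Beta 6, Gamma 10.
Gamma gets 11 under Jefferson and 10 under Hamilton.

11 and 10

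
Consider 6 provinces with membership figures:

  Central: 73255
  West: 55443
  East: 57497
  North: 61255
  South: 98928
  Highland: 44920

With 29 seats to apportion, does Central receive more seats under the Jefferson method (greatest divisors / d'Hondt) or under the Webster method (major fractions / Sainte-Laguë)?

Webster

Jefferson: Central 5, West 4, East 4, North 5, South 8, Highland 3.
Webster: Central 6, West 4, East 4, North 5, South 7, Highland 3.
Central gets 5 under Jefferson and 6 under Webster.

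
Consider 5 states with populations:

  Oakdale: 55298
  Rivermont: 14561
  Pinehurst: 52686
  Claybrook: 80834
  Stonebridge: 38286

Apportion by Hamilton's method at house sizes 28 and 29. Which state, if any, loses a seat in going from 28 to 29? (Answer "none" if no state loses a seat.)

Stonebridge

At 28 seats: Oakdale 6, Rivermont 2, Pinehurst 6, Claybrook 9, Stonebridge 5.
At 29 seats: Oakdale 7, Rivermont 2, Pinehurst 6, Claybrook 10, Stonebridge 4.
Stonebridge drops from 5 to 4.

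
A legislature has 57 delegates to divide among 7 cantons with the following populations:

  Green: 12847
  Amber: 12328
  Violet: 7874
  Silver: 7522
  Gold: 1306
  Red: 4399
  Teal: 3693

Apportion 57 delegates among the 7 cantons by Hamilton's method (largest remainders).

Standard divisor: 49969 ÷ 57 ≈ 876.649.
Standard quotas: Green 14.6547, Amber 14.0626, Violet 8.9819, Silver 8.5804, Gold 1.4898, Red 5.0180, Teal 4.2126.
Lower quotas: Green 14, Amber 14, Violet 8, Silver 8, Gold 1, Red 5, Teal 4 (sum 54, leaving 3 seats).
Remainders in descending order: Violet 0.9819, Green 0.6547, Silver 0.5804, Gold 0.4898, Teal 0.2126, Amber 0.0626, Red 0.0180.
Largest remainders: Violet, Green, Silver receive the extra seats.

Green: 15, Amber: 14, Violet: 9, Silver: 9, Gold: 1, Red: 5, Teal: 4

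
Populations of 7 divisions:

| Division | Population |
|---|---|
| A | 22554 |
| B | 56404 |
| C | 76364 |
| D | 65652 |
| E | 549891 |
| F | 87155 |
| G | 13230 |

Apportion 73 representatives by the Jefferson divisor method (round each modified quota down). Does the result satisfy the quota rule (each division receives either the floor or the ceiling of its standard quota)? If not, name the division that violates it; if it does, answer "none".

Standard quotas: A 1.890, B 4.726, C 6.398, D 5.501, E 46.074, F 7.303, G 1.109.
Jefferson allocation: A 1, B 5, C 6, D 5, E 48, F 7, G 1.
E has quota 46.074 (lower 46, upper 47) but receives 48 — outside the quota interval.

E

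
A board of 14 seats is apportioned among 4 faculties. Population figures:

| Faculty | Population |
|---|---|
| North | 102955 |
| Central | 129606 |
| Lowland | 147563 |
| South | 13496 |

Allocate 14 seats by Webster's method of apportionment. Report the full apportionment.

Standard divisor 393620/14 ≈ 28115.714; standard quotas: North 3.662, Central 4.610, Lowland 5.248, South 0.480.
Rounding to the nearest integer gives North 4, Central 5, Lowland 5, South 0 — total 14, matching the house size, so no adjustment is needed.

North 4, Central 5, Lowland 5, South 0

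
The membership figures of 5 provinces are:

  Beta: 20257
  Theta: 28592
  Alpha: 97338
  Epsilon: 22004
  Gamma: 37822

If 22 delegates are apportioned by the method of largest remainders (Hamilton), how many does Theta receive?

3

Standard divisor: 206013 ÷ 22 ≈ 9364.227.
Standard quotas: Beta 2.1632, Theta 3.0533, Alpha 10.3947, Epsilon 2.3498, Gamma 4.0390.
Lower quotas: Beta 2, Theta 3, Alpha 10, Epsilon 2, Gamma 4 (sum 21, leaving 1 seat).
Remainders in descending order: Alpha 0.3947, Epsilon 0.3498, Beta 0.1632, Theta 0.0533, Gamma 0.0390.
Largest remainder: Alpha receives the extra seat.
Theta receives 3.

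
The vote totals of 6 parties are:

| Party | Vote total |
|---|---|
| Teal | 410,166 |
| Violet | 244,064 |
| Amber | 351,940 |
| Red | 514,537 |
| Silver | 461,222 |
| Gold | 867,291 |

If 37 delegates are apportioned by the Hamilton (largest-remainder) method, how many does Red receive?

Standard divisor: 2849220 ÷ 37 ≈ 77005.946.
Standard quotas: Teal 5.3264, Violet 3.1694, Amber 4.5703, Red 6.6818, Silver 5.9894, Gold 11.2626.
Lower quotas: Teal 5, Violet 3, Amber 4, Red 6, Silver 5, Gold 11 (sum 34, leaving 3 seats).
Remainders in descending order: Silver 0.9894, Red 0.6818, Amber 0.5703, Teal 0.3264, Gold 0.2626, Violet 0.1694.
Largest remainders: Silver, Red, Amber receive the extra seats.
Red receives 7.

7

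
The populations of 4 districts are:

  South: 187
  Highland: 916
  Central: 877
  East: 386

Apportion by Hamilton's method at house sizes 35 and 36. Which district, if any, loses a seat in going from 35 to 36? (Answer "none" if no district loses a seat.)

At 35 seats: South 3, Highland 13, Central 13, East 6.
At 36 seats: South 3, Highland 14, Central 13, East 6.
No district's allocation decreased.

none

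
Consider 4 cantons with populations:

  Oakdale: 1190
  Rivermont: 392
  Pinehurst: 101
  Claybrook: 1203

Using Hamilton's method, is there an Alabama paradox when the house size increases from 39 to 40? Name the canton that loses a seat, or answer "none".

At 39 seats: Oakdale 16, Rivermont 5, Pinehurst 2, Claybrook 16.
At 40 seats: Oakdale 17, Rivermont 5, Pinehurst 1, Claybrook 17.
Pinehurst drops from 2 to 1.

Pinehurst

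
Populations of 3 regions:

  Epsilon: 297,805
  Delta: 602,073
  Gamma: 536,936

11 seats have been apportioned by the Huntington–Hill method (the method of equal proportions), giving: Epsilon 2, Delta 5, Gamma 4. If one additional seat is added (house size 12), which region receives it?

Epsilon

Priority for the next seat is population ÷ (√(s·(s+1))).
Priorities: Epsilon 121578.382, Delta 109922.988, Gamma 120062.540.
Highest priority: Epsilon.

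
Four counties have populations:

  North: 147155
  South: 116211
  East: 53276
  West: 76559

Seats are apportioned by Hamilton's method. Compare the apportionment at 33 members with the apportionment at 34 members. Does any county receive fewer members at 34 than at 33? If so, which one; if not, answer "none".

East

At 33 seats: North 12, South 10, East 5, West 6.
At 34 seats: North 13, South 10, East 4, West 7.
East drops from 5 to 4.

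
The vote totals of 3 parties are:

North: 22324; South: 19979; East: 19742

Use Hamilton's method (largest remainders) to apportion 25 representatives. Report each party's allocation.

Standard divisor: 62045 ÷ 25 ≈ 2481.8.
Standard quotas: North 8.9951, South 8.0502, East 7.9547.
Lower quotas: North 8, South 8, East 7 (sum 23, leaving 2 seats).
Remainders in descending order: North 0.9951, East 0.9547, South 0.0502.
Largest remainders: North, East receive the extra seats.

North=9, South=8, East=8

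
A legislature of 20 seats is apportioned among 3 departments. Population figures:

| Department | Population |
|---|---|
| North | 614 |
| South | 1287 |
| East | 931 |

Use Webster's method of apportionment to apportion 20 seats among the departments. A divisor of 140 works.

With modified divisor 140: modified quotas North 4.386, South 9.193, East 6.650.
Rounding to the nearest integer: North 4, South 9, East 7 (total 20).

North 4, South 9, East 7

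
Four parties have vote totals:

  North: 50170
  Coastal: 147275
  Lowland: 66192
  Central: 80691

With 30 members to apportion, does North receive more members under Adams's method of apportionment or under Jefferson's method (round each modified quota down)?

Adams: North 5, Coastal 12, Lowland 6, Central 7.
Jefferson: North 4, Coastal 13, Lowland 6, Central 7.
North gets 5 under Adams and 4 under Jefferson.

Adams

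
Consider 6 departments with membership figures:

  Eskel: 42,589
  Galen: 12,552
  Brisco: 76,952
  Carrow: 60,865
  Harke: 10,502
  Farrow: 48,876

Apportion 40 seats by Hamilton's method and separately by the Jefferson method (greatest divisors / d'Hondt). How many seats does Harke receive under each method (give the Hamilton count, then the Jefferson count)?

Hamilton: Eskel 7, Galen 2, Brisco 12, Carrow 9, Harke 2, Farrow 8.
Jefferson: Eskel 7, Galen 2, Brisco 12, Carrow 10, Harke 1, Farrow 8.
Harke gets 2 under Hamilton and 1 under Jefferson.

2 and 1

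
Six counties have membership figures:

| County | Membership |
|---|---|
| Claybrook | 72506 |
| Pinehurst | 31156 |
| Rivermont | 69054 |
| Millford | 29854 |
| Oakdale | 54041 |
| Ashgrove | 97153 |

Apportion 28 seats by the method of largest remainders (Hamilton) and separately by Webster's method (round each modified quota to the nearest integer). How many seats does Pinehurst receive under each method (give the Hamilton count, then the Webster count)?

3 and 2

Hamilton: Claybrook 6, Pinehurst 3, Rivermont 5, Millford 2, Oakdale 4, Ashgrove 8.
Webster: Claybrook 6, Pinehurst 2, Rivermont 6, Millford 2, Oakdale 4, Ashgrove 8.
Pinehurst gets 3 under Hamilton and 2 under Webster.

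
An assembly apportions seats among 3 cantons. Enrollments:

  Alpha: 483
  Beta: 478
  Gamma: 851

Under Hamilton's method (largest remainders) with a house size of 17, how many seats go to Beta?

Total 1812; standard divisor 1812/17 ≈ 106.588.
Standard quotas: Alpha 4.531, Beta 4.485, Gamma 7.984.
Lower quotas: Alpha 4, Beta 4, Gamma 7 (sum 15, leaving 2 seats).
Remainders in descending order: Gamma 0.984, Alpha 0.531, Beta 0.485.
Largest remainders: Gamma, Alpha receive the extra seats.
Beta receives 4.

4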